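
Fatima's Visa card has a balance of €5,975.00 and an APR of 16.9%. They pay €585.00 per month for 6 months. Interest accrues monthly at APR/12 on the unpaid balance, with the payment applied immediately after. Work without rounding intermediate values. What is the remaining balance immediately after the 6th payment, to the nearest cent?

Monthly rate r = 16.9%/12 = 1.40833% = 0.0140833.
Each month: B ← B·(1+r) − €585.00.
Month 1: interest €84.15; balance after payment €5,474.15.
Month 2: interest €77.09; balance after payment €4,966.24.
Month 3: interest €69.94; balance after payment €4,451.18.
Month 4: interest €62.69; balance after payment €3,928.87.
Month 5: interest €55.33; balance after payment €3,399.20.
Month 6: interest €47.87; balance after payment €2,862.07.

€2,862.07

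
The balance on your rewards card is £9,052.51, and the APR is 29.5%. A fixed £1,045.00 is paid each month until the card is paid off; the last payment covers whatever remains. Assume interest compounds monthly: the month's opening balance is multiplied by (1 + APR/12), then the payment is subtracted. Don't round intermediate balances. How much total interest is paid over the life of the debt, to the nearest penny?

£1,253.27

Monthly rate r = 29.5%/12 = 2.45833% = 0.0245833.
Payoff takes n = ⌈−ln(1 − rB₀/P)/ln(1+r)⌉ = ⌈9.861⌉ = 10 payments; the last is £900.78.
Total paid = 9·£1,045.00 + £900.78 = £10,305.78.
Total interest = total paid − principal = £10,305.78 − £9,052.51 = £1,253.27.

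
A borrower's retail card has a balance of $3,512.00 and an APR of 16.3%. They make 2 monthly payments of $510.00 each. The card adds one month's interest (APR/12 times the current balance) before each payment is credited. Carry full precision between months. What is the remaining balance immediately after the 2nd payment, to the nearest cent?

Monthly rate r = 16.3%/12 = 1.35833% = 0.0135833.
Each month: B ← B·(1+r) − $510.00.
Month 1: interest $47.70; balance after payment $3,049.70.
Month 2: interest $41.43; balance after payment $2,581.13.

$2,581.13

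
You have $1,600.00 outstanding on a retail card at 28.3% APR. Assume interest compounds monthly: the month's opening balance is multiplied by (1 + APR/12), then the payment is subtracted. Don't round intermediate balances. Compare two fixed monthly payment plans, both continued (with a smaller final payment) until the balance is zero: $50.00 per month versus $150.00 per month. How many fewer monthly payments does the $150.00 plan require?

Monthly rate r = 28.3%/12 = 2.35833% = 0.0235833.
At $50.00/mo: n = ⌈−ln(1 − rB₀/P)/ln(1+r)⌉ = 61 payments (last $14.20); total interest = total paid − $1,600.00 = $1,414.20.
At $150.00/mo: 13 payments (last $65.06); total interest $265.06.
Payments saved = 61 − 13 = 48.

48 fewer payments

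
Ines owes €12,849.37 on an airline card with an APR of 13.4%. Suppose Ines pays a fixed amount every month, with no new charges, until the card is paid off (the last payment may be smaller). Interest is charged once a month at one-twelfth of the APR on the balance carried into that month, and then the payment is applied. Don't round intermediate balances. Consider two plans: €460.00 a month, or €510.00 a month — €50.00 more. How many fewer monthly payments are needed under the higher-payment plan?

4 fewer payments

Monthly rate r = 13.4%/12 = 1.11667% = 0.0111667.
At €460.00/mo: n = ⌈−ln(1 − rB₀/P)/ln(1+r)⌉ = 34 payments (last €306.98); total interest = total paid − €12,849.37 = €2,637.61.
At €510.00/mo: 30 payments (last €383.17); total interest €2,323.80.
Payments saved = 34 − 30 = 4.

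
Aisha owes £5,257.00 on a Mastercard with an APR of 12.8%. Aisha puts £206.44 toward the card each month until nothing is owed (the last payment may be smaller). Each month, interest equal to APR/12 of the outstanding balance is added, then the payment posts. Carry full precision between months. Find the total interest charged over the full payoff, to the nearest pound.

£910

Monthly rate r = 12.8%/12 = 1.06667% = 0.0106667.
Payoff takes n = ⌈−ln(1 − rB₀/P)/ln(1+r)⌉ = ⌈29.871⌉ = 30 payments; the last is £180.03.
Total paid = 29·£206.44 + £180.03 = £6,166.79.
Total interest = total paid − principal = £6,166.79 − £5,257.00 = £909.79.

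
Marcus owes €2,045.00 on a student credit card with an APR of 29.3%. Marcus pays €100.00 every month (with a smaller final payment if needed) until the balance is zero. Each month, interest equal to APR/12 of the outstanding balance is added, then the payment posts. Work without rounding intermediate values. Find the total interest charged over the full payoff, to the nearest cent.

€822.98

Monthly rate r = 29.3%/12 = 2.44167% = 0.0244167.
Payoff takes n = ⌈−ln(1 − rB₀/P)/ln(1+r)⌉ = ⌈28.677⌉ = 29 payments; the last is €67.98.
Total paid = 28·€100.00 + €67.98 = €2,867.98.
Total interest = total paid − principal = €2,867.98 − €2,045.00 = €822.98.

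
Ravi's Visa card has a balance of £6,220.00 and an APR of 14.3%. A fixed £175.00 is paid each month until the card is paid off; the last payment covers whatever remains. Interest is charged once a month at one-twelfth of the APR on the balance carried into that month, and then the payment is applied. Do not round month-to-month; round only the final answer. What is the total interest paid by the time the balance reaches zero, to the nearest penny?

£1,918.08

Monthly rate r = 14.3%/12 = 1.19167% = 0.0119167.
Payoff takes n = ⌈−ln(1 − rB₀/P)/ln(1+r)⌉ = ⌈46.502⌉ = 47 payments; the last is £88.08.
Total paid = 46·£175.00 + £88.08 = £8,138.08.
Total interest = total paid − principal = £8,138.08 − £6,220.00 = £1,918.08.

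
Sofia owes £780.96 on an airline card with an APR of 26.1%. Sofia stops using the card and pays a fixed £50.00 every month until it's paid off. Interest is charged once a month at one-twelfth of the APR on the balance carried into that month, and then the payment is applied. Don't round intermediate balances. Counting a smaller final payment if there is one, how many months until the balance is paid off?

Monthly rate r = 26.1%/12 = 2.175% = 0.02175.
Recurrence: B ← B·(1+r) − £50.00.
Month 1: interest £16.99; balance after payment £747.95.
Month 2: interest £16.27; balance after payment £714.21.
Closed form: n = −ln(1 − rB₀/P)/ln(1+r) = −ln(0.66028)/ln(1.02175) ≈ 19.291, so the balance reaches zero during payment 20.

20 payments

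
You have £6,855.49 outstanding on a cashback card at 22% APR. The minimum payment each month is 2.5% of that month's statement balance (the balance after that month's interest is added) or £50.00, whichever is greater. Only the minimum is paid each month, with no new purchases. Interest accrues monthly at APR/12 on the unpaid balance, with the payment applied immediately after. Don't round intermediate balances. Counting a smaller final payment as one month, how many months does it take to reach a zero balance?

245 months

Monthly rate r = 22%/12 = 1.83333% = 0.0183333.
While 2.5% of the post-interest balance exceeds £50.00, each month B ← (B·(1+r))·(1 − 0.025), i.e. B shrinks by the factor (1+r)·0.975 = 0.99287.
This holds for months 1–175. Entering month 176 the balance is £1,961.50; 2.5% of the post-interest balance is now below £50.00, so the flat £50.00 minimum applies from here.
From month 176 a fixed £50.00 at rate r clears £1,961.50 in 70 more payments. Total: 175 + 70 = 245 months.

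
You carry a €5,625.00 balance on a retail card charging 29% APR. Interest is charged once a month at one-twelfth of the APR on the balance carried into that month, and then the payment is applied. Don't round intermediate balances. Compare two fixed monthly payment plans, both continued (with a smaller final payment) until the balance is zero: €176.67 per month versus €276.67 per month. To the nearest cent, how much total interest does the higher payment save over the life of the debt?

Monthly rate r = 29%/12 = 2.41667% = 0.0241667.
At €176.67/mo: n = ⌈−ln(1 − rB₀/P)/ln(1+r)⌉ = 62 payments (last €79.10); total interest = total paid − €5,625.00 = €5,230.97.
At €276.67/mo: 29 payments (last €85.80); total interest €2,207.56.
Interest saved = €5,230.97 − €2,207.56 = €3,023.41.

€3,023.41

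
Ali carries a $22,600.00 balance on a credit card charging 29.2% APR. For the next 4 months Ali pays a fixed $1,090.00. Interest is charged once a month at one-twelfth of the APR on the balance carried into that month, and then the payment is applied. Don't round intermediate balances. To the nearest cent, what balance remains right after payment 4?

$20,359.60

Monthly rate r = 29.2%/12 = 2.43333% = 0.0243333.
Each month: B ← B·(1+r) − $1,090.00.
Month 1: interest $549.93; balance after payment $22,059.93.
Month 2: interest $536.79; balance after payment $21,506.73.
Month 3: interest $523.33; balance after payment $20,940.06.
Month 4: interest $509.54; balance after payment $20,359.60.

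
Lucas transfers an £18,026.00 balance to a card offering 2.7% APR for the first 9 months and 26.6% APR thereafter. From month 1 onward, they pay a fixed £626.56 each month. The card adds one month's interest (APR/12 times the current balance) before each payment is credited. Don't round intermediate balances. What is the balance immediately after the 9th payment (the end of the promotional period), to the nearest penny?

Promo months 1–9 at r₀ = 2.7%/12 = 0.00225; months 10+ at r₁ = 26.6%/12 = 0.0221667.
After month 9: iterate B ← B·(1+r₀) − £626.56 for 9 months → £12,704.27.

£12,704.27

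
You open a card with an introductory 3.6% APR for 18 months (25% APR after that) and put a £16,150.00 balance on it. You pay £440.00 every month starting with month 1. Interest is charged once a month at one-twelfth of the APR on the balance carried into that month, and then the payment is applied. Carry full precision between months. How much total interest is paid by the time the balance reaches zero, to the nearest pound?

£3,481

Promo months 1–18 at r₀ = 3.6%/12 = 0.003; months 19+ at r₁ = 25%/12 = 0.0208333.
After month 18: iterate B ← B·(1+r₀) − £440.00 for 18 months → £8,919.47.
Then at r₁ with £440.00/mo: n₂ = −ln(1 − r₁·B/P)/ln(1+r₁) ≈ 26.61 → 27 more payments.
Total paid = 44·£440.00 + £270.80 = £19,630.80; interest = £19,630.80 − £16,150.00 = £3,480.80.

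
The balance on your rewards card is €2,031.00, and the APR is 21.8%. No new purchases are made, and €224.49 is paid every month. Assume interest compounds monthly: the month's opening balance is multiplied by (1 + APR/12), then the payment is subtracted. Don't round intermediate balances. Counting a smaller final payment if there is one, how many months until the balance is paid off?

Monthly rate r = 21.8%/12 = 1.81667% = 0.0181667.
Recurrence: B ← B·(1+r) − €224.49.
Month 1: interest €36.90; balance after payment €1,843.41.
Month 2: interest €33.49; balance after payment €1,652.41.
Closed form: n = −ln(1 − rB₀/P)/ln(1+r) = −ln(0.83564)/ln(1.01817) ≈ 9.973, so the balance reaches zero during payment 10.

10 months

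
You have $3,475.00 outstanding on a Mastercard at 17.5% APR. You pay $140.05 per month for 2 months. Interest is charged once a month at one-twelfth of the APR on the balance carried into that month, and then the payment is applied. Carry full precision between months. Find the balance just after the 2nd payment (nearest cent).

Monthly rate r = 17.5%/12 = 1.45833% = 0.0145833.
Each month: B ← B·(1+r) − $140.05.
Month 1: interest $50.68; balance after payment $3,385.63.
Month 2: interest $49.37; balance after payment $3,294.95.

$3,294.95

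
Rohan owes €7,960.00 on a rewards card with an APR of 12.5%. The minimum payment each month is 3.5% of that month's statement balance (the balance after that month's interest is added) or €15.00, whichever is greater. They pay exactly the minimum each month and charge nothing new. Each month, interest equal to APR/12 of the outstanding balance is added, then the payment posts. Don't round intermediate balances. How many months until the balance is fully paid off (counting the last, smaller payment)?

150 months

Monthly rate r = 12.5%/12 = 1.04167% = 0.0104167.
While 3.5% of the post-interest balance exceeds €15.00, each month B ← (B·(1+r))·(1 − 0.035), i.e. B shrinks by the factor (1+r)·0.965 = 0.97505.
This holds for months 1–117. Entering month 118 the balance is €414.16; 3.5% of the post-interest balance is now below €15.00, so the flat €15.00 minimum applies from here.
From month 118 a fixed €15.00 at rate r clears €414.16 in 33 more payments. Total: 117 + 33 = 150 months.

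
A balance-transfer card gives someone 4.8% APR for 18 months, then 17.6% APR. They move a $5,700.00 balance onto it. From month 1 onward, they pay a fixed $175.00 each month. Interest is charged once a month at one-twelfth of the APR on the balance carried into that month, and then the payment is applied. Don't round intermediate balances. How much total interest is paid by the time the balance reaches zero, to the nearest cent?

Promo months 1–18 at r₀ = 4.8%/12 = 0.004; months 19+ at r₁ = 17.6%/12 = 0.0146667.
After month 18: iterate B ← B·(1+r₀) − $175.00 for 18 months → $2,865.24.
Then at r₁ with $175.00/mo: n₂ = −ln(1 − r₁·B/P)/ln(1+r₁) ≈ 18.86 → 19 more payments.
Total paid = 36·$175.00 + $150.76 = $6,450.76; interest = $6,450.76 − $5,700.00 = $750.76.

$750.76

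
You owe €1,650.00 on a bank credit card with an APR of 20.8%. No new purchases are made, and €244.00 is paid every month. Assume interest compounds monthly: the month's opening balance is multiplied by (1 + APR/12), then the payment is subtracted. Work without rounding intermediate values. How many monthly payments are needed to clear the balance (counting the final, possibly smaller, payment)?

8 months

Monthly rate r = 20.8%/12 = 1.73333% = 0.0173333.
Recurrence: B ← B·(1+r) − €244.00.
Month 1: interest €28.60; balance after payment €1,434.60.
Month 2: interest €24.87; balance after payment €1,215.47.
Closed form: n = −ln(1 − rB₀/P)/ln(1+r) = −ln(0.88279)/ln(1.01733) ≈ 7.255, so the balance reaches zero during payment 8.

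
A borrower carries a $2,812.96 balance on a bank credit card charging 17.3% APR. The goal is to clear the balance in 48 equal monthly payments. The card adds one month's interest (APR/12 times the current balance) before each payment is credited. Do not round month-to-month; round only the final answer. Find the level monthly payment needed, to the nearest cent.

$81.61

Monthly rate r = 17.3%/12 = 1.44167% = 0.0144167.
Level-payment amortization: P = B₀·r / (1 − (1+r)^(−n)) = 2812.96·0.0144167 / (1 − 1.01442^(−48)).
Denominator 1 − (1+r)^(−48) = 0.496946757.
P = 40.5535 / 0.496946757 ≈ 81.61.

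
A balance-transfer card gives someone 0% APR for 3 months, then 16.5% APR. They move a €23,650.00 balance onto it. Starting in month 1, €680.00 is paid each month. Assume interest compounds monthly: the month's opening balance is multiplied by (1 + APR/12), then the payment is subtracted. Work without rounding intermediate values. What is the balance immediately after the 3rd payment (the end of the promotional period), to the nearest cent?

€21,610.00

Promo months 1–3 at r₀ = 0%/12 = 0; months 4+ at r₁ = 16.5%/12 = 0.01375.
After month 3 (no interest yet): B = €23,650.00 − 3·€680.00 = €21,610.00.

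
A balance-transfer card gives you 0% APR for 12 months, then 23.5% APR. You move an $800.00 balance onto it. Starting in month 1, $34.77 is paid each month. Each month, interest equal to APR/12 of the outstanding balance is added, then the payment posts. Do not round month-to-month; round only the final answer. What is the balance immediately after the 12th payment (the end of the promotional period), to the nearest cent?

Promo months 1–12 at r₀ = 0%/12 = 0; months 13+ at r₁ = 23.5%/12 = 0.0195833.
After month 12 (no interest yet): B = $800.00 − 12·$34.77 = $382.76.

$382.76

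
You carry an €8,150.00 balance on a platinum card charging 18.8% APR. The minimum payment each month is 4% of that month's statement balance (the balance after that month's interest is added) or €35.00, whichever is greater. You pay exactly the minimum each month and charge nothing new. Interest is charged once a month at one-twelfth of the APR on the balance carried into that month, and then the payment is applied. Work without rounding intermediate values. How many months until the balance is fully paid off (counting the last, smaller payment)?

121 months

Monthly rate r = 18.8%/12 = 1.56667% = 0.0156667.
While 4% of the post-interest balance exceeds €35.00, each month B ← (B·(1+r))·(1 − 0.04), i.e. B shrinks by the factor (1+r)·0.96 = 0.97504.
This holds for months 1–89. Entering month 90 the balance is €859.32; 4% of the post-interest balance is now below €35.00, so the flat €35.00 minimum applies from here.
From month 90 a fixed €35.00 at rate r clears €859.32 in 32 more payments. Total: 89 + 32 = 121 months.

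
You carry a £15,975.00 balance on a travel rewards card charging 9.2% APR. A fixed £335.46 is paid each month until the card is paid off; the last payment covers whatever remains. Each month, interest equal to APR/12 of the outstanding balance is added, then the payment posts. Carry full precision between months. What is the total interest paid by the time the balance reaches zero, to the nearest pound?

£3,979

Monthly rate r = 9.2%/12 = 0.766667% = 0.00766667.
Payoff takes n = ⌈−ln(1 − rB₀/P)/ln(1+r)⌉ = ⌈59.481⌉ = 60 payments; the last is £161.64.
Total paid = 59·£335.46 + £161.64 = £19,953.78.
Total interest = total paid − principal = £19,953.78 − £15,975.00 = £3,978.78.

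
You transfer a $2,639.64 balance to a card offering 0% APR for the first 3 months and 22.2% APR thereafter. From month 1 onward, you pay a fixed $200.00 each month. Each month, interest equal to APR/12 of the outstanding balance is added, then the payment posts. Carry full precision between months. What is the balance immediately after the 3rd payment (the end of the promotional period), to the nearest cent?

Promo months 1–3 at r₀ = 0%/12 = 0; months 4+ at r₁ = 22.2%/12 = 0.0185.
After month 3 (no interest yet): B = $2,639.64 − 3·$200.00 = $2,039.64.

$2,039.64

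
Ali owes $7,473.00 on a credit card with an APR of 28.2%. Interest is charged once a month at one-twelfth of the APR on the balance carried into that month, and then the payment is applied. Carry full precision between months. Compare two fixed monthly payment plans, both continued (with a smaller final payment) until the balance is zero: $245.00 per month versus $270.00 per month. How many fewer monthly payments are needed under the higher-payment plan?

9 fewer payments

Monthly rate r = 28.2%/12 = 2.35% = 0.0235.
At $245.00/mo: n = ⌈−ln(1 − rB₀/P)/ln(1+r)⌉ = 55 payments (last $77.36); total interest = total paid − $7,473.00 = $5,834.36.
At $270.00/mo: 46 payments (last $67.77); total interest $4,744.77.
Payments saved = 55 − 46 = 9.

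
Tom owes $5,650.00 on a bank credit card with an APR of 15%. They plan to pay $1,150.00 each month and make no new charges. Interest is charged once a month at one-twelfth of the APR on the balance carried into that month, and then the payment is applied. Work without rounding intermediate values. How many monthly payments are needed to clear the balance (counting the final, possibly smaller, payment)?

6 months

Monthly rate r = 15%/12 = 1.25% = 0.0125.
Recurrence: B ← B·(1+r) − $1,150.00.
Month 1: interest $70.62; balance after payment $4,570.62.
Month 2: interest $57.13; balance after payment $3,477.76.
Month 3: interest $43.47; balance after payment $2,371.23.
Month 4: interest $29.64; balance after payment $1,250.87.
Month 5: interest $15.64; balance after payment $116.51.
Month 6: interest $1.46; balance after payment $0.00.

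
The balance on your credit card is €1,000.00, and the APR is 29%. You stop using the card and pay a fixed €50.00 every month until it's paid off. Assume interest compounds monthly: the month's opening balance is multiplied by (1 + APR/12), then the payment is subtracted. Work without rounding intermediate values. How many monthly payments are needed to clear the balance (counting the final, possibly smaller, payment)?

28 payments

Monthly rate r = 29%/12 = 2.41667% = 0.0241667.
Recurrence: B ← B·(1+r) − €50.00.
Month 1: interest €24.17; balance after payment €974.17.
Month 2: interest €23.54; balance after payment €947.71.
Closed form: n = −ln(1 − rB₀/P)/ln(1+r) = −ln(0.51667)/ln(1.02417) ≈ 27.654, so the balance reaches zero during payment 28.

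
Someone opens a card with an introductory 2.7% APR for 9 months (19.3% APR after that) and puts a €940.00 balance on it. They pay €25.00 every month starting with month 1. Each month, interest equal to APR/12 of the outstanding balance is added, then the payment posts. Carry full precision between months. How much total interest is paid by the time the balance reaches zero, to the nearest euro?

Promo months 1–9 at r₀ = 2.7%/12 = 0.00225; months 10+ at r₁ = 19.3%/12 = 0.0160833.
After month 9: iterate B ← B·(1+r₀) − €25.00 for 9 months → €732.17.
Then at r₁ with €25.00/mo: n₂ = −ln(1 − r₁·B/P)/ln(1+r₁) ≈ 39.91 → 40 more payments.
Total paid = 48·€25.00 + €22.84 = €1,222.84; interest = €1,222.84 − €940.00 = €282.84.

€283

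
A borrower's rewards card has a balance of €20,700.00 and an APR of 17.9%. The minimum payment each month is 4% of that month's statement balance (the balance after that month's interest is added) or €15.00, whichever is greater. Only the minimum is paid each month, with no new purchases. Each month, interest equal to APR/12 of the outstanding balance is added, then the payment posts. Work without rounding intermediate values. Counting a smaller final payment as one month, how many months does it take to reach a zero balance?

186 months

Monthly rate r = 17.9%/12 = 1.49167% = 0.0149167.
While 4% of the post-interest balance exceeds €15.00, each month B ← (B·(1+r))·(1 − 0.04), i.e. B shrinks by the factor (1+r)·0.96 = 0.97432.
This holds for months 1–155. Entering month 156 the balance is €367.05; 4% of the post-interest balance is now below €15.00, so the flat €15.00 minimum applies from here.
From month 156 a fixed €15.00 at rate r clears €367.05 in 31 more payments. Total: 155 + 31 = 186 months.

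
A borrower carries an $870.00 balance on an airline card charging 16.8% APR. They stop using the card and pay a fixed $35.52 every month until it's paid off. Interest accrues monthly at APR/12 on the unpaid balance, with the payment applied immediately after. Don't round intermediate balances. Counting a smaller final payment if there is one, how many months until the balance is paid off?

Monthly rate r = 16.8%/12 = 1.4% = 0.014.
Recurrence: B ← B·(1+r) − $35.52.
Month 1: interest $12.18; balance after payment $846.66.
Month 2: interest $11.85; balance after payment $822.99.
Closed form: n = −ln(1 − rB₀/P)/ln(1+r) = −ln(0.65709)/ln(1.014) ≈ 30.204, so the balance reaches zero during payment 31.

31 payments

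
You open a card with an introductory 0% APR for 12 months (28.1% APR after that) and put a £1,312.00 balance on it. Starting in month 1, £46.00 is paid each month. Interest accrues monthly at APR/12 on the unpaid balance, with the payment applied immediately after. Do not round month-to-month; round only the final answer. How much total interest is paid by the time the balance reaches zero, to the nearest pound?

£212

Promo months 1–12 at r₀ = 0%/12 = 0; months 13+ at r₁ = 28.1%/12 = 0.0234167.
After month 12 (no interest yet): B = £1,312.00 − 12·£46.00 = £760.00.
Then at r₁ with £46.00/mo: n₂ = −ln(1 − r₁·B/P)/ln(1+r₁) ≈ 21.13 → 22 more payments.
Total paid = 33·£46.00 + £6.26 = £1,524.26; interest = £1,524.26 − £1,312.00 = £212.26.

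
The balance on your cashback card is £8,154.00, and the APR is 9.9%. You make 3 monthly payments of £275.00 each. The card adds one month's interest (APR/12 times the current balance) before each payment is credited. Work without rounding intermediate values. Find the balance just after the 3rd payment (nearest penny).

£7,525.66

Monthly rate r = 9.9%/12 = 0.825% = 0.00825.
Each month: B ← B·(1+r) − £275.00.
Month 1: interest £67.27; balance after payment £7,946.27.
Month 2: interest £65.56; balance after payment £7,736.83.
Month 3: interest £63.83; balance after payment £7,525.66.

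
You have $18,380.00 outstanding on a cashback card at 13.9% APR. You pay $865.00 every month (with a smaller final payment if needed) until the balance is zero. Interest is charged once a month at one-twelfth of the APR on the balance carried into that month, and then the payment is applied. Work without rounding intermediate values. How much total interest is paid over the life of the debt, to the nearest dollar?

Monthly rate r = 13.9%/12 = 1.15833% = 0.0115833.
Payoff takes n = ⌈−ln(1 − rB₀/P)/ln(1+r)⌉ = ⌈24.532⌉ = 25 payments; the last is $461.79.
Total paid = 24·$865.00 + $461.79 = $21,221.79.
Total interest = total paid − principal = $21,221.79 − $18,380.00 = $2,841.79.

$2,842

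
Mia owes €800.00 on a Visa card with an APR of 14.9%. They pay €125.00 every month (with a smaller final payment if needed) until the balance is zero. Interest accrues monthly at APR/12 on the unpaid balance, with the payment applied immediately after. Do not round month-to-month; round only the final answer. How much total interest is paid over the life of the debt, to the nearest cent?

Monthly rate r = 14.9%/12 = 1.24167% = 0.0124167.
Payoff takes n = ⌈−ln(1 − rB₀/P)/ln(1+r)⌉ = ⌈6.710⌉ = 7 payments; the last is €88.90.
Total paid = 6·€125.00 + €88.90 = €838.90.
Total interest = total paid − principal = €838.90 − €800.00 = €38.90.

€38.90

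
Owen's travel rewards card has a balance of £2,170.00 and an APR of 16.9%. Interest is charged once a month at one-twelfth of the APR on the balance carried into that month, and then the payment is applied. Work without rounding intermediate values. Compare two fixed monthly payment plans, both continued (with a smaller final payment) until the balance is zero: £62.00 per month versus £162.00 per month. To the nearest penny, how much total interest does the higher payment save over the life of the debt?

£589.00

Monthly rate r = 16.9%/12 = 1.40833% = 0.0140833.
At £62.00/mo: n = ⌈−ln(1 − rB₀/P)/ln(1+r)⌉ = 49 payments (last £34.67); total interest = total paid − £2,170.00 = £840.67.
At £162.00/mo: 15 payments (last £153.67); total interest £251.67.
Interest saved = £840.67 − £251.67 = £589.00.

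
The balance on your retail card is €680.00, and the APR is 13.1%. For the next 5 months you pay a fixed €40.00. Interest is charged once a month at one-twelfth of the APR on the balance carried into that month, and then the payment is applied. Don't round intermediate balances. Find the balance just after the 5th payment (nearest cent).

€513.52

Monthly rate r = 13.1%/12 = 1.09167% = 0.0109167.
Each month: B ← B·(1+r) − €40.00.
Month 1: interest €7.42; balance after payment €647.42.
Month 2: interest €7.07; balance after payment €614.49.
Month 3: interest €6.71; balance after payment €581.20.
Month 4: interest €6.34; balance after payment €547.54.
Month 5: interest €5.98; balance after payment €513.52.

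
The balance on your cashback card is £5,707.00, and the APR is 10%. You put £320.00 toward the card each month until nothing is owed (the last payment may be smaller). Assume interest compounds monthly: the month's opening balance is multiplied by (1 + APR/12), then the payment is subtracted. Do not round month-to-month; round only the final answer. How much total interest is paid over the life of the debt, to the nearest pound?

Monthly rate r = 10%/12 = 0.833333% = 0.00833333.
Payoff takes n = ⌈−ln(1 − rB₀/P)/ln(1+r)⌉ = ⌈19.388⌉ = 20 payments; the last is £124.45.
Total paid = 19·£320.00 + £124.45 = £6,204.45.
Total interest = total paid − principal = £6,204.45 − £5,707.00 = £497.45.

£497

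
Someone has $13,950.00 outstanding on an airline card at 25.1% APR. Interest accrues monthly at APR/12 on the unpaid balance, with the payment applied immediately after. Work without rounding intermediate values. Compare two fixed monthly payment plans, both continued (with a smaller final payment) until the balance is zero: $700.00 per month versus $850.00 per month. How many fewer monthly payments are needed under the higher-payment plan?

Monthly rate r = 25.1%/12 = 2.09167% = 0.0209167.
At $700.00/mo: n = ⌈−ln(1 − rB₀/P)/ln(1+r)⌉ = 27 payments (last $36.49); total interest = total paid − $13,950.00 = $4,286.49.
At $850.00/mo: 21 payments (last $267.90); total interest $3,317.90.
Payments saved = 27 − 21 = 6.

6 fewer payments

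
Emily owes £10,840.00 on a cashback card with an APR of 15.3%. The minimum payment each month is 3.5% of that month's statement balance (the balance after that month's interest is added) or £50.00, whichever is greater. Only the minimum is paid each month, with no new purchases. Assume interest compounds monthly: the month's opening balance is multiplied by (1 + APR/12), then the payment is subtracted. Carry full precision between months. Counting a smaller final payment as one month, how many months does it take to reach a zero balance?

125 months

Monthly rate r = 15.3%/12 = 1.275% = 0.01275.
While 3.5% of the post-interest balance exceeds £50.00, each month B ← (B·(1+r))·(1 − 0.035), i.e. B shrinks by the factor (1+r)·0.965 = 0.9773.
This holds for months 1–89. Entering month 90 the balance is £1,404.95; 3.5% of the post-interest balance is now below £50.00, so the flat £50.00 minimum applies from here.
From month 90 a fixed £50.00 at rate r clears £1,404.95 in 36 more payments. Total: 89 + 36 = 125 months.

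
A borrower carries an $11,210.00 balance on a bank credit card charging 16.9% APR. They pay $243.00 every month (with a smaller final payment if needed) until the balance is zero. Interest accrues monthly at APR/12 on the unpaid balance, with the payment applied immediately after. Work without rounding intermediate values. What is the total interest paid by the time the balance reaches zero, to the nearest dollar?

$7,016

Monthly rate r = 16.9%/12 = 1.40833% = 0.0140833.
Payoff takes n = ⌈−ln(1 − rB₀/P)/ln(1+r)⌉ = ⌈75.004⌉ = 76 payments; the last is $0.87.
Total paid = 75·$243.00 + $0.87 = $18,225.87.
Total interest = total paid − principal = $18,225.87 − $11,210.00 = $7,015.87.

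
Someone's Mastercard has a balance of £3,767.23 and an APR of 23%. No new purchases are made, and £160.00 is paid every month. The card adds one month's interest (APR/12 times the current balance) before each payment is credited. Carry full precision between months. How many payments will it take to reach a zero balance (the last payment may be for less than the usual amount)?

32 months

Monthly rate r = 23%/12 = 1.91667% = 0.0191667.
Recurrence: B ← B·(1+r) − £160.00.
Month 1: interest £72.21; balance after payment £3,679.44.
Month 2: interest £70.52; balance after payment £3,589.96.
Closed form: n = −ln(1 − rB₀/P)/ln(1+r) = −ln(0.54872)/ln(1.01917) ≈ 31.612, so the balance reaches zero during payment 32.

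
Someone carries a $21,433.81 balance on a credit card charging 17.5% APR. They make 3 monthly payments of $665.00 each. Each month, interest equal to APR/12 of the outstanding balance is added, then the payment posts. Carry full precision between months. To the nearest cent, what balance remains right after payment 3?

$20,361.05

Monthly rate r = 17.5%/12 = 1.45833% = 0.0145833.
Each month: B ← B·(1+r) − $665.00.
Month 1: interest $312.58; balance after payment $21,081.39.
Month 2: interest $307.44; balance after payment $20,723.82.
Month 3: interest $302.22; balance after payment $20,361.05.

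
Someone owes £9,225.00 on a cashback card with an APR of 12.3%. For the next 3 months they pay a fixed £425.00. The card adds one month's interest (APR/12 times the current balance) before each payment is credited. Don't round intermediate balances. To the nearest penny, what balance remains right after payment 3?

£8,223.47

Monthly rate r = 12.3%/12 = 1.025% = 0.01025.
Each month: B ← B·(1+r) − £425.00.
Month 1: interest £94.56; balance after payment £8,894.56.
Month 2: interest £91.17; balance after payment £8,560.73.
Month 3: interest £87.75; balance after payment £8,223.47.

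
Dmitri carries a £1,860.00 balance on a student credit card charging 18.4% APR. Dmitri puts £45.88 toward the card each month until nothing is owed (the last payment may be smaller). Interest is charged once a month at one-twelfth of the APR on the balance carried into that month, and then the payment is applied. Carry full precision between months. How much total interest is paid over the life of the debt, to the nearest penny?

£1,070.25

Monthly rate r = 18.4%/12 = 1.53333% = 0.0153333.
Payoff takes n = ⌈−ln(1 − rB₀/P)/ln(1+r)⌉ = ⌈63.867⌉ = 64 payments; the last is £39.81.
Total paid = 63·£45.88 + £39.81 = £2,930.25.
Total interest = total paid − principal = £2,930.25 − £1,860.00 = £1,070.25.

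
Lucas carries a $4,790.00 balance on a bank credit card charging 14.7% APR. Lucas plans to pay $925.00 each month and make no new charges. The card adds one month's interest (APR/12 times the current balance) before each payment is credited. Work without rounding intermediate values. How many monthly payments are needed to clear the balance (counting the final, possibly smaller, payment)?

Monthly rate r = 14.7%/12 = 1.225% = 0.01225.
Recurrence: B ← B·(1+r) − $925.00.
Month 1: interest $58.68; balance after payment $3,923.68.
Month 2: interest $48.07; balance after payment $3,046.74.
Month 3: interest $37.32; balance after payment $2,159.07.
Month 4: interest $26.45; balance after payment $1,260.51.
Month 5: interest $15.44; balance after payment $350.95.
Month 6: interest $4.30; balance after payment $0.00.

6 months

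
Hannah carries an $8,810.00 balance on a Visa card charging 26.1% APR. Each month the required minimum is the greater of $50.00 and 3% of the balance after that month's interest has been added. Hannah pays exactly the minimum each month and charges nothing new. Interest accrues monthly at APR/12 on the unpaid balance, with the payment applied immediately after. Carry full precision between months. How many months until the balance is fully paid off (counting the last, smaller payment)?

247 months

Monthly rate r = 26.1%/12 = 2.175% = 0.02175.
While 3% of the post-interest balance exceeds $50.00, each month B ← (B·(1+r))·(1 − 0.03), i.e. B shrinks by the factor (1+r)·0.97 = 0.9911.
This holds for months 1–189. Entering month 190 the balance is $1,625.44; 3% of the post-interest balance is now below $50.00, so the flat $50.00 minimum applies from here.
From month 190 a fixed $50.00 at rate r clears $1,625.44 in 58 more payments. Total: 189 + 58 = 247 months.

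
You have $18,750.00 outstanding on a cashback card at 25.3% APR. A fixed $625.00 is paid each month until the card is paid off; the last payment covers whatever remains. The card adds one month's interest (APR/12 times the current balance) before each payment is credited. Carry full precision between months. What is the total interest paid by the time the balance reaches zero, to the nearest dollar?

Monthly rate r = 25.3%/12 = 2.10833% = 0.0210833.
Payoff takes n = ⌈−ln(1 − rB₀/P)/ln(1+r)⌉ = ⌈47.979⌉ = 48 payments; the last is $611.73.
Total paid = 47·$625.00 + $611.73 = $29,986.73.
Total interest = total paid − principal = $29,986.73 − $18,750.00 = $11,236.73.

$11,237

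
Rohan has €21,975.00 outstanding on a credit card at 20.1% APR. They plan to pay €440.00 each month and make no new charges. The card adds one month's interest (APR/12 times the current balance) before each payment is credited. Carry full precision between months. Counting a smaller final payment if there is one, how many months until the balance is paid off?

110 payments

Monthly rate r = 20.1%/12 = 1.675% = 0.01675.
Recurrence: B ← B·(1+r) − €440.00.
Month 1: interest €368.08; balance after payment €21,903.08.
Month 2: interest €366.88; balance after payment €21,829.96.
Closed form: n = −ln(1 − rB₀/P)/ln(1+r) = −ln(0.16345)/ln(1.01675) ≈ 109.037, so the balance reaches zero during payment 110.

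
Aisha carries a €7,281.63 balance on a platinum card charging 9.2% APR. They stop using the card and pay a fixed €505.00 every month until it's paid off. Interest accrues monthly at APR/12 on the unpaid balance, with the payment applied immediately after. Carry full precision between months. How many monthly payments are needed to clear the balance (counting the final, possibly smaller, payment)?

Monthly rate r = 9.2%/12 = 0.766667% = 0.00766667.
Recurrence: B ← B·(1+r) − €505.00.
Month 1: interest €55.83; balance after payment €6,832.46.
Month 2: interest €52.38; balance after payment €6,379.84.
Closed form: n = −ln(1 − rB₀/P)/ln(1+r) = −ln(0.88945)/ln(1.00767) ≈ 15.339, so the balance reaches zero during payment 16.

16 payments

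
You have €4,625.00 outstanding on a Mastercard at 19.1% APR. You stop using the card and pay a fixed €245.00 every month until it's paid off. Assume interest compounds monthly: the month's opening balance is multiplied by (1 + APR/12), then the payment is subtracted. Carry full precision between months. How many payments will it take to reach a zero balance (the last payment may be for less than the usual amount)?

Monthly rate r = 19.1%/12 = 1.59167% = 0.0159167.
Recurrence: B ← B·(1+r) − €245.00.
Month 1: interest €73.61; balance after payment €4,453.61.
Month 2: interest €70.89; balance after payment €4,279.50.
Closed form: n = −ln(1 − rB₀/P)/ln(1+r) = −ln(0.69953)/ln(1.01592) ≈ 22.629, so the balance reaches zero during payment 23.

23 months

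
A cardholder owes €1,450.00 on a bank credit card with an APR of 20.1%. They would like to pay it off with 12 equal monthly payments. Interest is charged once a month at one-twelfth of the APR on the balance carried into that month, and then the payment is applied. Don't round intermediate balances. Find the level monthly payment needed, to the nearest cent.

Monthly rate r = 20.1%/12 = 1.675% = 0.01675.
Level-payment amortization: P = B₀·r / (1 − (1+r)^(−n)) = 1450.00·0.01675 / (1 − 1.01675^(−12)).
Denominator 1 − (1+r)^(−12) = 0.180724765.
P = 24.2875 / 0.180724765 ≈ 134.39.

€134.39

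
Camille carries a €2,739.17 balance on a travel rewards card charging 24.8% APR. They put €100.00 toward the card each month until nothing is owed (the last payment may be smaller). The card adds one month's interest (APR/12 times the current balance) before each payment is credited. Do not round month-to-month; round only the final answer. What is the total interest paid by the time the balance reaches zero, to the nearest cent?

€1,342.57

Monthly rate r = 24.8%/12 = 2.06667% = 0.0206667.
Payoff takes n = ⌈−ln(1 − rB₀/P)/ln(1+r)⌉ = ⌈40.816⌉ = 41 payments; the last is €81.74.
Total paid = 40·€100.00 + €81.74 = €4,081.74.
Total interest = total paid − principal = €4,081.74 − €2,739.17 = €1,342.57.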